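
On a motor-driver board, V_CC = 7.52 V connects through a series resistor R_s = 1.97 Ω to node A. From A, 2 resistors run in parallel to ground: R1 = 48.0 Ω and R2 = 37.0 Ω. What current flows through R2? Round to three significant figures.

I ≈ 0.186 A

Parallel bank: R_p = 1/(1/48.0 + 1/37.0) = 20.89 Ω.
Node voltage V_A = V_CC · R_p/(R_s + R_p) = 7.52 × 0.9138 = 6.872 V.
Branch current I = V_A/R2 = 6.872/37.0 = 0.1857 A.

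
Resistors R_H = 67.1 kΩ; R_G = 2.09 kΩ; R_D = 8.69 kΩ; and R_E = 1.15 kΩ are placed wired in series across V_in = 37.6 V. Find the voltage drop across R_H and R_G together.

V ≈ 32.9 V

Series total: ΣR = 67.1 + 2.09 + 8.69 + 1.15 = 79.03 kΩ.
R_{R_H..R_G} = 67.1 + 2.09 = 69.19 kΩ.
Voltage divider: V = V_in · (69.19 / 79.03) = 37.6 × 0.8755 = 32.92 V.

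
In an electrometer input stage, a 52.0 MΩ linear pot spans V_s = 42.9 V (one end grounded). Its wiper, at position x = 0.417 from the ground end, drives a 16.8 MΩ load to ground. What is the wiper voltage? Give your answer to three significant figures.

Lower segment x·R_p = 21.68 MΩ; upper segment (1−x)·R_p = 30.32 MΩ.
R_L loads the lower segment: effective lower R = 9.466 MΩ.
V_out = 42.9 × 9.466/(30.32 + 9.466) = 10.21 V.

V_out ≈ 10.2 V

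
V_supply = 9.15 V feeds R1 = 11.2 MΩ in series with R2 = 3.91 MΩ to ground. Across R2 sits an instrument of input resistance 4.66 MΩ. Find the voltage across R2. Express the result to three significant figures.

R2 ‖ R_L = (3.91 × 4.66)/(3.91 + 4.66) = 2.126 MΩ.
Voltage divider with the loaded lower leg: V_out = 9.15 × 2.126/(11.2 + 2.126) = 9.15 × 0.1595 = 1.460 V.

V_out ≈ 1.46 V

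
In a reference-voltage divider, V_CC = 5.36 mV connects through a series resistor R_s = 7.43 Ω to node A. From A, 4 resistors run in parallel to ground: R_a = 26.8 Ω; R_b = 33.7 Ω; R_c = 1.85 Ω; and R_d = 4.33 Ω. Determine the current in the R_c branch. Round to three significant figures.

I ≈ 0.401 mA

Combine the parallel branches: R_p = (1/26.8 + 1/33.7 + 1/1.85 + 1/4.33)⁻¹ = 1.193 Ω.
V_A = 5.36 × 1.193/8.623 = 0.7414 mV.
I(R_c) = V_A / R_c = 0.7414/1.85 = 0.4007 mA.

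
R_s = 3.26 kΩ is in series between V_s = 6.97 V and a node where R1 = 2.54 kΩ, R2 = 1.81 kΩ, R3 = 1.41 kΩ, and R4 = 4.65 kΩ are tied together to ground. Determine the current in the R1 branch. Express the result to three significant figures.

I ≈ 0.387 mA

Equivalent of the parallel group: R_p = 0.5346 kΩ.
V_A = 6.97 × 0.5346/3.795 = 0.9820 V.
I(R1) = V_A / R1 = 0.9820/2.54 = 0.3866 mA.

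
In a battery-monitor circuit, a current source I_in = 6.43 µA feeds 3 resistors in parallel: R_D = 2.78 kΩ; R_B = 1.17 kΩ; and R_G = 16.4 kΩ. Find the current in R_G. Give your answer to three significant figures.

Total conductance ΣG = 1/2.78 + 1/1.17 + 1/16.4 = 1.275 (units of 1/kΩ).
By the current-divider rule, I = I_in · G_k/ΣG = 6.43 × 0.04781 = 0.3074 µA.

I ≈ 0.307 µA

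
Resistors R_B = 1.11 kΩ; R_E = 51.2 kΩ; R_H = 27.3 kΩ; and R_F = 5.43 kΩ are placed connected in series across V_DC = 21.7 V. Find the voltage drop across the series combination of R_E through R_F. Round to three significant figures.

V ≈ 21.4 V

ΣR = 1.11 + 51.2 + 27.3 + 5.43 = 85.04 kΩ.
R_{R_E..R_F} = 51.2 + 27.3 + 5.43 = 83.93 kΩ.
By the voltage-divider rule, V = 21.7 × 83.93/85.04 = 21.42 V.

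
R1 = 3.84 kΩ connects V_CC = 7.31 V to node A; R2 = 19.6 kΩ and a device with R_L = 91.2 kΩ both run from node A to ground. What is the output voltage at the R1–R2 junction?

V_out ≈ 5.90 V

The load sits in parallel with R2, giving an effective lower resistance R2' = R2·R_L/(R2+R_L) = 16.13 kΩ.
Now apply the divider: V_out = 7.31 × 0.8077 = 5.905 V.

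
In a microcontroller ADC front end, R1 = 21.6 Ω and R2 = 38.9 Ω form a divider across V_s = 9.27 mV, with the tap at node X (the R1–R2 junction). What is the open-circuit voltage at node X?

With X open, the divider is unloaded: V_th = 9.27 × 38.9/60.50 = 5.960 mV.

V_th ≈ 5.96 mV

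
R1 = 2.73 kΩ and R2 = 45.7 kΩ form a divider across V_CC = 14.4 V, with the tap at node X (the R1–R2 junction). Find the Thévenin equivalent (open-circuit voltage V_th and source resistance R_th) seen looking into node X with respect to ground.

V_th ≈ 13.6 V, R_th ≈ 2.58 kΩ

With X open, the divider is unloaded: V_th = 14.4 × 45.7/48.43 = 13.59 V.
With V_CC suppressed (replaced by a short), R_th = R1 ‖ R2 = (2.730 × 45.7)/(2.730 + 45.7) = 2.576 kΩ.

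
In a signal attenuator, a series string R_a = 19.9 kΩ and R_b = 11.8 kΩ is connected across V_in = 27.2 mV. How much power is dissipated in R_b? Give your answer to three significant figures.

ΣR = 31.70 kΩ → I = 27.2/31.70 = 0.8580 µA.
V(R_b) = I·R = 10.12 mV; P = V·I = 10.12 × 0.8580 = 8.688 nW.

P ≈ 8.69 nW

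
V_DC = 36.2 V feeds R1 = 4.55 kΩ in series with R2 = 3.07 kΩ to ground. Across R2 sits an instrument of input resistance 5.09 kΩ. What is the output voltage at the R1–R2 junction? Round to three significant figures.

V_out ≈ 10.7 V

R2 ‖ R_L = (3.07 × 5.09)/(3.07 + 5.09) = 1.915 kΩ.
Voltage divider with the loaded lower leg: V_out = 36.2 × 1.915/(4.55 + 1.915) = 36.2 × 0.2962 = 10.72 V.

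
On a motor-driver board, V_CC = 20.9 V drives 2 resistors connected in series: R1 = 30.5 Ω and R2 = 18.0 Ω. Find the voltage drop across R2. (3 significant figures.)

Total series resistance ΣR = 30.5 + 18.0 = 48.50 Ω.
By the voltage-divider rule, V = 20.9 × 18.00/48.50 = 7.757 V.

V ≈ 7.76 V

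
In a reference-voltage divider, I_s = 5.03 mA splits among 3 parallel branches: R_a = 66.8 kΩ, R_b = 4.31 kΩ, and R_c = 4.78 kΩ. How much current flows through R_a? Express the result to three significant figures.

Total conductance ΣG = 1/66.8 + 1/4.31 + 1/4.78 = 0.4562 (units of 1/kΩ).
Current divider: I(R_a) = I_s · G_k/ΣG = 5.03 × (0.01497/0.4562) = 5.03 × 0.03282 = 0.1651 mA.

I ≈ 0.165 mA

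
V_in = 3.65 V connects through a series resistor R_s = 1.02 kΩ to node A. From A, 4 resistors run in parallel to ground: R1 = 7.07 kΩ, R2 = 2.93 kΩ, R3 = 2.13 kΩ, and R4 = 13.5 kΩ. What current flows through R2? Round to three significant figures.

Combine the parallel branches: R_p = (1/7.07 + 1/2.93 + 1/2.13 + 1/13.5)⁻¹ = 0.9744 kΩ.
V_A = 3.65 × 0.9744/1.994 = 1.783 V.
I(R2) = V_A / R2 = 1.783/2.93 = 0.6086 mA.

I ≈ 0.609 mA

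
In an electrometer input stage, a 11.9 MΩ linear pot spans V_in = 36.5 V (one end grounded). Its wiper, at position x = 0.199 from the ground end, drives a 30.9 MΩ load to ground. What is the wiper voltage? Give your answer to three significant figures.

V_out ≈ 6.84 V

Split the track: R_lower = x·R_p = 2.368 MΩ, R_upper = (1−x)·R_p = 9.532 MΩ.
Lower segment in parallel with the load: 2.368 ‖ 30.9 = 2.200 MΩ.
V_out = 36.5 × 2.200/(9.532 + 2.200) = 6.843 V.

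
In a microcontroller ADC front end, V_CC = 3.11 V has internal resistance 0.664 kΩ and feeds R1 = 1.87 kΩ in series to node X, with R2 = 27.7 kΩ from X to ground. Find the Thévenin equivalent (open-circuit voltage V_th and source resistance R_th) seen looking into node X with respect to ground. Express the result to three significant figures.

V_th ≈ 2.85 V, R_th ≈ 2.32 kΩ

R1' = 0.664 + 1.87 = 2.534 kΩ (source resistance + R1).
Open-circuit (no load on X): V_th = V_CC · R2/(R1' + R2) = 3.11 × 27.7/(2.534 + 27.7) = 2.849 V.
With V_CC suppressed (replaced by a short), R_th = R1' ‖ R2 = (2.534 × 27.7)/(2.534 + 27.7) = 2.322 kΩ.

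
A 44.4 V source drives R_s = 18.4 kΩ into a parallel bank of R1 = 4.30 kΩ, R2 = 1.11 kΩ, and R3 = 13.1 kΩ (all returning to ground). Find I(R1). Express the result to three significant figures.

I ≈ 0.444 mA

Parallel bank: R_p = 1/(1/4.30 + 1/1.11 + 1/13.1) = 0.8266 kΩ.
V_A = 44.4 × 0.8266/19.23 = 1.909 V.
Branch current I = V_A/R1 = 1.909/4.30 = 0.4439 mA.
(Equivalently: I_total = 2.309 mA, then current-divider fraction G_k/ΣG = 0.1922.)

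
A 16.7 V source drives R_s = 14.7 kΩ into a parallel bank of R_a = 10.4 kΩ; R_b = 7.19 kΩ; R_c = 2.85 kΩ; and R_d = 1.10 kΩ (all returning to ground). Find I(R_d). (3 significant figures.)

I ≈ 0.661 mA

Equivalent of the parallel group: R_p = 0.6688 kΩ.
V_A by voltage divider: V_A = 16.7 × 0.6688/(14.7 + 0.6688) = 0.7267 V.
Branch current I = V_A/R_d = 0.7267/1.10 = 0.6607 mA.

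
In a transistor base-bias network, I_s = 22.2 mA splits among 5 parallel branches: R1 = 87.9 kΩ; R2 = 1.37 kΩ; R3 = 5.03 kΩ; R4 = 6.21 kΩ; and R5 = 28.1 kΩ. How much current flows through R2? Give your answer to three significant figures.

I ≈ 14.3 mA

ΣG = 1/87.9 + 1/1.37 + 1/5.03 + 1/6.21 + 1/28.1 = 1.137.
R2 takes the fraction G_k/ΣG = 0.7299/1.137 = 0.6421, so I = 22.2 × 0.6421 = 14.26 mA.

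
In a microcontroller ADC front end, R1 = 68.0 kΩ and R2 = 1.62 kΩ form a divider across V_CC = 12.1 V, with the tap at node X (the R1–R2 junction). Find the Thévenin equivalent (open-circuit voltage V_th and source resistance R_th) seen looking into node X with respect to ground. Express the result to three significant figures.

Open-circuit (no load on X): V_th = V_CC · R2/(R1 + R2) = 12.1 × 1.62/(68.00 + 1.62) = 0.2816 V.
Zeroing V_CC shorts the top of R1 to ground, so R_th = R1 ‖ R2 = 1.582 kΩ.

V_th ≈ 0.282 V, R_th ≈ 1.58 kΩ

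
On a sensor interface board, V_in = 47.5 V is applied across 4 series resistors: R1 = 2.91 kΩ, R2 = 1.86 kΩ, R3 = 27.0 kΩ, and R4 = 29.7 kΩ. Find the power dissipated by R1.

P ≈ 1.74 mW

The common current is I = 47.5/61.47 = 0.7727 mA.
V(R1) = I·R = 2.249 V; P = V·I = 2.249 × 0.7727 = 1.738 mW.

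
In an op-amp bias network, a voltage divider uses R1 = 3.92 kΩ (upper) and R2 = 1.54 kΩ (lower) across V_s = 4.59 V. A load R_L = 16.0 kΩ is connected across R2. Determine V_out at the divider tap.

The load sits in parallel with R2, giving an effective lower resistance R2' = R2·R_L/(R2+R_L) = 1.405 kΩ.
Then V_out = V_s · R2'/(R1 + R2') = 4.59 × 1.405/5.325 = 1.211 V.

V_out ≈ 1.21 V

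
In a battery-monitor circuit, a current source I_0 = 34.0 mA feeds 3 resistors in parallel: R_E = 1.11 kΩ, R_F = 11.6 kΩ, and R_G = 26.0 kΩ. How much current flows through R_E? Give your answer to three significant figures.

I ≈ 29.9 mA

Total conductance ΣG = 1/1.11 + 1/11.6 + 1/26.0 = 1.026 (units of 1/kΩ).
By the current-divider rule, I = I_0 · G_k/ΣG = 34.0 × 0.8784 = 29.87 mA.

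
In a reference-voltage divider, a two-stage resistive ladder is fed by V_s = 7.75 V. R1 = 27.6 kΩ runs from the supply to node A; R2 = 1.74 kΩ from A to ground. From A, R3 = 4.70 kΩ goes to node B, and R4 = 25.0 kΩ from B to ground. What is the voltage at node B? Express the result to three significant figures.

V_B ≈ 0.367 V

The second stage (R3 + R4 = 29.70 kΩ) loads node A in parallel with R2.
Effective lower resistance at A: R2 ‖ 29.70 = 1.644 kΩ.
First divider: V_A = V_s · 1.644/(27.6 + 1.644) = 0.4356 V.
Stage 2 is unloaded, so V_B = V_A · R4/(R3+R4) = 0.4356 × 25.0/29.70 = 0.3667 V.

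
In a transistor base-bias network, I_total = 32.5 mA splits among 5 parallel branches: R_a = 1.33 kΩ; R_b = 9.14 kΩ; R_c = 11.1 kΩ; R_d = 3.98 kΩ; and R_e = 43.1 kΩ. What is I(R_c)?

ΣG = 1/1.33 + 1/9.14 + 1/11.1 + 1/3.98 + 1/43.1 = 1.226.
R_c takes the fraction G_k/ΣG = 0.09009/1.226 = 0.07349, so I = 32.5 × 0.07349 = 2.389 mA.

I ≈ 2.39 mA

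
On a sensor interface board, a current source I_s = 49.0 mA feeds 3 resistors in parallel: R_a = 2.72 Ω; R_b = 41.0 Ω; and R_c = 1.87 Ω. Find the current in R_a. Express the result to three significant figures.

I ≈ 19.4 mA

Total conductance ΣG = 1/2.72 + 1/41.0 + 1/1.87 = 0.9268 (units of 1/Ω).
By the current-divider rule, I = I_s · G_k/ΣG = 49.0 × 0.3967 = 19.44 mA.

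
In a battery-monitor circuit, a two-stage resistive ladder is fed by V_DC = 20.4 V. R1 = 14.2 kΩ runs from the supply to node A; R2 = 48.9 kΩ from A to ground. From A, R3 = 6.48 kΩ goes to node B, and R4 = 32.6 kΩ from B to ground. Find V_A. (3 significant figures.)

The second stage (R3 + R4 = 39.08 kΩ) loads node A in parallel with R2.
R2 ‖ (R3+R4) = 21.72 kΩ.
So V_A = 20.4 × 0.6047 = 12.34 V.

V_A ≈ 12.3 V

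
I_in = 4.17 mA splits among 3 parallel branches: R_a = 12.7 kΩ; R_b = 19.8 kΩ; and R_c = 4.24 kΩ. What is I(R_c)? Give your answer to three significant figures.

ΣG = 1/12.7 + 1/19.8 + 1/4.24 = 0.3651.
Current divider: I(R_c) = I_in · G_k/ΣG = 4.17 × (0.2358/0.3651) = 4.17 × 0.6460 = 2.694 mA.

I ≈ 2.69 mA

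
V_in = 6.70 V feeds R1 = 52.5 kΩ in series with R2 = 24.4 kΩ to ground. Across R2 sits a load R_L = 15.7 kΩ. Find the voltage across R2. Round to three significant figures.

The load sits in parallel with R2, giving an effective lower resistance R2' = R2·R_L/(R2+R_L) = 9.553 kΩ.
Voltage divider with the loaded lower leg: V_out = 6.70 × 9.553/(52.5 + 9.553) = 6.70 × 0.1540 = 1.031 V.
(Unloaded it would be 2.13 V; the load pulls it down.)

V_out ≈ 1.03 V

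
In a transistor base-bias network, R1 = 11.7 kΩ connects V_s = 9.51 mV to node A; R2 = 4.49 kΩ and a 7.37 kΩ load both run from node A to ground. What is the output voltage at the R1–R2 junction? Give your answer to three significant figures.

First combine the lower leg with the load: R2 ‖ R_L = 2.790 kΩ.
Voltage divider with the loaded lower leg: V_out = 9.51 × 2.790/(11.7 + 2.790) = 9.51 × 0.1926 = 1.831 mV.

V_out ≈ 1.83 mV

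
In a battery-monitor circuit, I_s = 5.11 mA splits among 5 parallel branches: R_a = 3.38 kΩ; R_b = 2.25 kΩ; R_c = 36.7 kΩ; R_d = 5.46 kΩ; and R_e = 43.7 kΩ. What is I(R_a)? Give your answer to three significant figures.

I ≈ 1.55 mA

Total conductance ΣG = 1/3.38 + 1/2.25 + 1/36.7 + 1/5.46 + 1/43.7 = 0.9736 (units of 1/kΩ).
Current divider: I(R_a) = I_s · G_k/ΣG = 5.11 × (0.2959/0.9736) = 5.11 × 0.3039 = 1.553 mA.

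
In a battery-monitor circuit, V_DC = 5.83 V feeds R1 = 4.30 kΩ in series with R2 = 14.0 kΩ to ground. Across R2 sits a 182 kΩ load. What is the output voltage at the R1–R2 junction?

V_out ≈ 4.38 V

R2 ‖ R_L = (14.0 × 182)/(14.0 + 182) = 13.00 kΩ.
Now apply the divider: V_out = 5.83 × 0.7514 = 4.381 V.
(Unloaded it would be 4.46 V; the load pulls it down.)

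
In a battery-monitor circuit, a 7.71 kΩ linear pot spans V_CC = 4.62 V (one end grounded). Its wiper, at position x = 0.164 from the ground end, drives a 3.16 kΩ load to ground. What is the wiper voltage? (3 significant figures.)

The pot divides into 6.446 kΩ above the wiper and 1.264 kΩ below.
R_L loads the lower segment: effective lower R = 0.9031 kΩ.
V_out = 4.62 × 0.9031/(6.446 + 0.9031) = 0.5678 V.

V_out ≈ 0.568 V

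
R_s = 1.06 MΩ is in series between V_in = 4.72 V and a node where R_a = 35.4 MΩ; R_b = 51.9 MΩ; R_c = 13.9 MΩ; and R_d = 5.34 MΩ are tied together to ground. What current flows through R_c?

I ≈ 0.256 µA

Combine the parallel branches: R_p = (1/35.4 + 1/51.9 + 1/13.9 + 1/5.34)⁻¹ = 3.260 MΩ.
V_A by voltage divider: V_A = 4.72 × 3.260/(1.06 + 3.260) = 3.562 V.
I(R_c) = V_A / R_c = 3.562/13.9 = 0.2563 µA.
(Equivalently: I_total = 1.093 µA, then current-divider fraction G_k/ΣG = 0.2346.)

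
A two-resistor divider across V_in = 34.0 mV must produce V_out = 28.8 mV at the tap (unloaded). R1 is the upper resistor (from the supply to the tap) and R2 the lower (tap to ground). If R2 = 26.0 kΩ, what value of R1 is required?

V_out/V_in = R2/(R1+R2) = 0.8471.
So R1 = R2 · (V_in/V_out − 1) = 26.0 × (34.0/28.8 − 1) = 26.0 × 0.1806 = 4.694 kΩ.

R1 ≈ 4.69 kΩ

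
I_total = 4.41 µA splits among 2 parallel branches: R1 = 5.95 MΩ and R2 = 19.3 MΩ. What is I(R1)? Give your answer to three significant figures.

I ≈ 3.37 µA

Two-branch current divider: I_k = I_total · R_other/(R_1 + R_2).
I(R1) = 4.41 × 19.3/(5.95 + 19.3) = 4.41 × 0.7644 = 3.371 µA.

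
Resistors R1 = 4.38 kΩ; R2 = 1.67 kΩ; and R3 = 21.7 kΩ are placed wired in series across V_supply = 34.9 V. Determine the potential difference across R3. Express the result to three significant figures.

Series total: ΣR = 4.38 + 1.67 + 21.7 = 27.75 kΩ.
Voltage divider: V = V_supply · (21.70 / 27.75) = 34.9 × 0.7820 = 27.29 V.

V ≈ 27.3 V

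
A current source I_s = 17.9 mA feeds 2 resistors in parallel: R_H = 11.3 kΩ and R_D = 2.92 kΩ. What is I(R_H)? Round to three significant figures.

For two parallel branches, I_k = I_s · (other R)/(sum of R).
I(R_H) = 17.9 × 2.92/(11.3 + 2.92) = 17.9 × 0.2053 = 3.676 mA.

I ≈ 3.68 mA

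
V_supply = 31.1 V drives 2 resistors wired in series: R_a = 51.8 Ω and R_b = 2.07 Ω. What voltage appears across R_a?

V ≈ 29.9 V

Total series resistance ΣR = 51.8 + 2.07 = 53.87 Ω.
Voltage divider: V = V_supply · (51.80 / 53.87) = 31.1 × 0.9616 = 29.90 V.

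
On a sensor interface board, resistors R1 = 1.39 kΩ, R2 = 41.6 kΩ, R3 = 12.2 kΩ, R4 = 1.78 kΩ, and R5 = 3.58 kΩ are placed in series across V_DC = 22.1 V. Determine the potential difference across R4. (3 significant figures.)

Total series resistance ΣR = 1.39 + 41.6 + 12.2 + 1.78 + 3.58 = 60.55 kΩ.
V = V_DC · R/ΣR = 22.1 × 0.02940 = 0.6497 V.

V ≈ 0.650 V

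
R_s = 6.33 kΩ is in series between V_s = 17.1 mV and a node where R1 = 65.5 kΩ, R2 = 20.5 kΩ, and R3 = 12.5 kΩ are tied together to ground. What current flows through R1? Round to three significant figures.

Combine the parallel branches: R_p = (1/65.5 + 1/20.5 + 1/12.5)⁻¹ = 6.942 kΩ.
V_A = 17.1 × 6.942/13.27 = 8.944 mV.
Branch current I = V_A/R1 = 8.944/65.5 = 0.1366 µA.

I ≈ 0.137 µA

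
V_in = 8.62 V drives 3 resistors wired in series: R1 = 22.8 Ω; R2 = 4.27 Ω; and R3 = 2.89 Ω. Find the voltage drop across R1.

ΣR = 22.8 + 4.27 + 2.89 = 29.96 Ω.
V = V_in · R/ΣR = 8.62 × 0.7610 = 6.560 V.

V ≈ 6.56 V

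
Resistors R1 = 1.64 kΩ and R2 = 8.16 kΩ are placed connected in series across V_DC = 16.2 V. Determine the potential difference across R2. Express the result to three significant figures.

V ≈ 13.5 V

ΣR = 1.64 + 8.16 = 9.800 kΩ.
By the voltage-divider rule, V = 16.2 × 8.160/9.800 = 13.49 V.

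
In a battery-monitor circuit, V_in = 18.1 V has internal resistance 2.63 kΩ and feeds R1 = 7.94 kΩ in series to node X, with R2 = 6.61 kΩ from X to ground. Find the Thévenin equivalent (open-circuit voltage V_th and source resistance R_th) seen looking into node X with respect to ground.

R1' = 2.63 + 7.94 = 10.57 kΩ (source resistance + R1).
Open-circuit (no load on X): V_th = V_in · R2/(R1' + R2) = 18.1 × 6.61/(10.57 + 6.61) = 6.964 V.
Zeroing V_in shorts the top of R1' to ground, so R_th = R1' ‖ R2 = 4.067 kΩ.

V_th ≈ 6.96 V, R_th ≈ 4.07 kΩ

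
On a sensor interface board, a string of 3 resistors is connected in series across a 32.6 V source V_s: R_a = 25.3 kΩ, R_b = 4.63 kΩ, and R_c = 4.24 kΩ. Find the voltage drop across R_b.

Total series resistance ΣR = 25.3 + 4.63 + 4.24 = 34.17 kΩ.
V = V_s · R/ΣR = 32.6 × 0.1355 = 4.417 V.

V ≈ 4.42 V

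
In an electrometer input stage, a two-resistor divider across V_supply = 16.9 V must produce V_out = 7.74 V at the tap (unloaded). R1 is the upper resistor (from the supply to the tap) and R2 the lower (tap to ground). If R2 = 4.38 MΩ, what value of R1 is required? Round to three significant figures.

Required fraction k = V_out/V_supply = 0.4580.
So R1 = R2 · (V_supply/V_out − 1) = 4.38 × (16.9/7.74 − 1) = 4.38 × 1.183 = 5.184 MΩ.

R1 ≈ 5.18 MΩ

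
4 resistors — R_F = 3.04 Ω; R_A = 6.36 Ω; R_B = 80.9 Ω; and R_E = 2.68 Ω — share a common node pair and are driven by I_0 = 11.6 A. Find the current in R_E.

I ≈ 4.97 A

ΣG = 1/3.04 + 1/6.36 + 1/80.9 + 1/2.68 = 0.8717.
Current divider: I(R_E) = I_0 · G_k/ΣG = 11.6 × (0.3731/0.8717) = 11.6 × 0.4281 = 4.966 A.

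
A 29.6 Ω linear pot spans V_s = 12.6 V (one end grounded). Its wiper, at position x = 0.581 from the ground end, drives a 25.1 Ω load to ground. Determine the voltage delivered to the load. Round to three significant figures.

The pot divides into 12.40 Ω above the wiper and 17.20 Ω below.
Lower segment in parallel with the load: 17.20 ‖ 25.1 = 10.21 Ω.
V_out = 12.6 × 10.21/(12.40 + 10.21) = 5.688 V.

V_out ≈ 5.69 V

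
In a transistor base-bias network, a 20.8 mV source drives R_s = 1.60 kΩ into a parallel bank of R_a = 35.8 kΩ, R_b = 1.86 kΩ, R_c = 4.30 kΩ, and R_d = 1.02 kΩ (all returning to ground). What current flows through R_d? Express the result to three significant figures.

I ≈ 5.30 µA

Parallel bank: R_p = 1/(1/35.8 + 1/1.86 + 1/4.30 + 1/1.02) = 0.5623 kΩ.
Node voltage V_A = V_s · R_p/(R_s + R_p) = 20.8 × 0.2600 = 5.409 mV.
I(R_d) = V_A / R_d = 5.409/1.02 = 5.303 µA.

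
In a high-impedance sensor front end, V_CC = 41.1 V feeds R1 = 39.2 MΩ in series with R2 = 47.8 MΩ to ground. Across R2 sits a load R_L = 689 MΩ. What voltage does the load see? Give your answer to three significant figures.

V_out ≈ 21.9 V

The load sits in parallel with R2, giving an effective lower resistance R2' = R2·R_L/(R2+R_L) = 44.70 MΩ.
Voltage divider with the loaded lower leg: V_out = 41.1 × 44.70/(39.2 + 44.70) = 41.1 × 0.5328 = 21.90 V.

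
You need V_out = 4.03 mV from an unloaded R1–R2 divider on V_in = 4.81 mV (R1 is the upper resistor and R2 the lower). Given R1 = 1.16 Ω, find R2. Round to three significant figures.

V_out/V_in = R2/(R1+R2) = 0.8378.
Rearranging, R2 = R1·k/(1−k) = 1.16 × 5.167 = 5.993 Ω.

R2 ≈ 5.99 Ω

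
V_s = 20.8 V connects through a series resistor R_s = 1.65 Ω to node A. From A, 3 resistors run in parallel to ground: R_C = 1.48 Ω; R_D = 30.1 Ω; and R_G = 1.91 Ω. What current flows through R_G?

Combine the parallel branches: R_p = (1/1.48 + 1/30.1 + 1/1.91)⁻¹ = 0.8114 Ω.
V_A = 20.8 × 0.8114/2.461 = 6.857 V.
I(R_G) = V_A / R_G = 6.857/1.91 = 3.590 A.

I ≈ 3.59 A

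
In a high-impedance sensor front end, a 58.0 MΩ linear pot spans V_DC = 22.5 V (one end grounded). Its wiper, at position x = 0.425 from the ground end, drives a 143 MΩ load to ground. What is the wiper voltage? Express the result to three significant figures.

Lower segment x·R_p = 24.65 MΩ; upper segment (1−x)·R_p = 33.35 MΩ.
Lower segment in parallel with the load: 24.65 ‖ 143 = 21.03 MΩ.
Then V_out = V_DC · 21.03/(33.35 + 21.03) = 8.700 V.
(Unloaded: V_out = x·V_DC = 9.56 V.)

V_out ≈ 8.70 V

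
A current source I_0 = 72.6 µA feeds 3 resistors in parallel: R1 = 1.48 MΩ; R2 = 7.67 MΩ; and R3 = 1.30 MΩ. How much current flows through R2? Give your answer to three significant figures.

I ≈ 6.01 µA

Conductances: ΣG = 1/1.48 + 1/7.67 + 1/1.30 = 1.575 (1/MΩ).
By the current-divider rule, I = I_0 · G_k/ΣG = 72.6 × 0.08276 = 6.009 µA.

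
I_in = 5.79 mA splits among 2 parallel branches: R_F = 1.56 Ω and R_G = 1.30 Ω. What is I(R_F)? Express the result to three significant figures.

I ≈ 2.63 mA

For two parallel branches, I_k = I_in · (other R)/(sum of R).
So I = 5.79 × 1.30/2.860 = 2.632 mA.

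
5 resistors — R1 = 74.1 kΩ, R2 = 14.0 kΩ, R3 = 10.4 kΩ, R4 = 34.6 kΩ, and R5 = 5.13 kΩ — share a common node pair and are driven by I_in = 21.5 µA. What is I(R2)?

I ≈ 3.79 µA

Total conductance ΣG = 1/74.1 + 1/14.0 + 1/10.4 + 1/34.6 + 1/5.13 = 0.4049 (units of 1/kΩ).
R2 takes the fraction G_k/ΣG = 0.07143/0.4049 = 0.1764, so I = 21.5 × 0.1764 = 3.793 µA.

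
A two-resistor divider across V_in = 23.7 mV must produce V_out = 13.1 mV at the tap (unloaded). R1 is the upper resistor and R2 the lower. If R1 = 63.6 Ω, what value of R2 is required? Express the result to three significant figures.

R2 ≈ 78.6 Ω

The divider ratio is R2/(R1+R2) = 13.1/23.7 = 0.5527.
So R2 = R1 · V_out/(V_in − V_out) = 63.6 × 13.1/(23.7 − 13.1) = 63.6 × 1.236 = 78.60 Ω.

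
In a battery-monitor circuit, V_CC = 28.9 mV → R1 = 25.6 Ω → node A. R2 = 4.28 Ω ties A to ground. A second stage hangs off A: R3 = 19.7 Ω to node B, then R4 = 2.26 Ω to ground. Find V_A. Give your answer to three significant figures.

The second stage (R3 + R4 = 21.96 Ω) loads node A in parallel with R2.
R2 ‖ (R3+R4) = 3.582 Ω.
V_A = 28.9 × 3.582/(25.6 + 3.582) = 3.547 mV.

V_A ≈ 3.55 mV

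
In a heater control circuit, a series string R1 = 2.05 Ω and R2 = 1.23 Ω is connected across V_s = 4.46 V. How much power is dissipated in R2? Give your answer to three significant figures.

P ≈ 2.27 W

Series current I = V_s/ΣR = 4.46/3.280 = 1.360 A.
V(R2) = I·R = 1.673 V; P = V·I = 1.673 × 1.360 = 2.274 W.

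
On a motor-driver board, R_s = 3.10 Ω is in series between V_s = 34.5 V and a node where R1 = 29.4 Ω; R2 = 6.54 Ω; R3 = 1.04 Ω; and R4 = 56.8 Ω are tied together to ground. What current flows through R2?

Combine the parallel branches: R_p = (1/29.4 + 1/6.54 + 1/1.04 + 1/56.8)⁻¹ = 0.8576 Ω.
V_A by voltage divider: V_A = 34.5 × 0.8576/(3.10 + 0.8576) = 7.476 V.
I(R2) = V_A / R2 = 7.476/6.54 = 1.143 A.
(Equivalently: I_total = 8.717 A, then current-divider fraction G_k/ΣG = 0.1311.)

I ≈ 1.14 A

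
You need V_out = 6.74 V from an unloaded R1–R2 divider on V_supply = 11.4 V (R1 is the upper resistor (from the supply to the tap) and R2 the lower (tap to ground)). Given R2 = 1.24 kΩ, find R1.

R1 ≈ 0.857 kΩ

The divider ratio is R2/(R1+R2) = 6.74/11.4 = 0.5912.
So R1 = R2 · (V_supply/V_out − 1) = 1.24 × (11.4/6.74 − 1) = 1.24 × 0.6914 = 0.8573 kΩ.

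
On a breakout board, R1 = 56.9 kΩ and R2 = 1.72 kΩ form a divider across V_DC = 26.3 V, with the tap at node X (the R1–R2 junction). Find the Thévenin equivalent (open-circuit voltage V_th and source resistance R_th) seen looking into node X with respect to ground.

V_th ≈ 0.772 V, R_th ≈ 1.67 kΩ

Open-circuit (no load on X): V_th = V_DC · R2/(R1 + R2) = 26.3 × 1.72/(56.90 + 1.72) = 0.7717 V.
Looking into X with the source shorted: R_th = R1·R2/(R1+R2) = 56.90 × 1.72/58.62 = 1.670 kΩ.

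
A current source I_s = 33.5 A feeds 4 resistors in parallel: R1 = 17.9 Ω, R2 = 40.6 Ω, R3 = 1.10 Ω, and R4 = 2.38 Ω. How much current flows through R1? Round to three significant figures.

I ≈ 1.33 A

Total conductance ΣG = 1/17.9 + 1/40.6 + 1/1.10 + 1/2.38 = 1.410 (units of 1/Ω).
Current divider: I(R1) = I_s · G_k/ΣG = 33.5 × (0.05587/1.410) = 33.5 × 0.03963 = 1.328 A.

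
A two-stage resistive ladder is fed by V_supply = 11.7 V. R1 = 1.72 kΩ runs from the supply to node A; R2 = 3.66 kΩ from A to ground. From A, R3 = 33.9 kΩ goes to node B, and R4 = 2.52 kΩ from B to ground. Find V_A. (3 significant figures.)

Looking into the second stage from A: R3 + R4 = 36.42 kΩ appears in parallel with R2.
Effective lower resistance at A: R2 ‖ 36.42 = 3.326 kΩ.
So V_A = 11.7 × 0.6591 = 7.712 V.

V_A ≈ 7.71 V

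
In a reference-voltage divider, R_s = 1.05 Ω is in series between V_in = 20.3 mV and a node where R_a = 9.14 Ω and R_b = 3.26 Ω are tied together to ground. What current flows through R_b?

Parallel bank: R_p = 1/(1/9.14 + 1/3.26) = 2.403 Ω.
V_A by voltage divider: V_A = 20.3 × 2.403/(1.05 + 2.403) = 14.13 mV.
I(R_b) = V_A / R_b = 14.13/3.26 = 4.333 mA.

I ≈ 4.33 mA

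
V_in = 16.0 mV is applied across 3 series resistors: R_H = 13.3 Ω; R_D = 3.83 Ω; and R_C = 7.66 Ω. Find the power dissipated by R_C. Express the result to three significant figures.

ΣR = 24.79 Ω → I = 16.0/24.79 = 0.6454 mA.
P = I²R = 0.4166 × 7.66 = 3.191 µW.

P ≈ 3.19 µW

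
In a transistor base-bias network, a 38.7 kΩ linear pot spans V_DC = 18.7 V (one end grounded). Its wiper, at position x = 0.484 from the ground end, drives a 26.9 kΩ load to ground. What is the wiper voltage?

The pot divides into 19.97 kΩ above the wiper and 18.73 kΩ below.
R_L loads the lower segment: effective lower R = 11.04 kΩ.
Then V_out = V_DC · 11.04/(19.97 + 11.04) = 6.658 V.
(Unloaded: V_out = x·V_DC = 9.05 V.)

V_out ≈ 6.66 V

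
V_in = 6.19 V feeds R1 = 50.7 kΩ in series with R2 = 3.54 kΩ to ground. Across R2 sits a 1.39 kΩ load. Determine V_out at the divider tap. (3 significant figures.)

V_out ≈ 0.120 V

The load sits in parallel with R2, giving an effective lower resistance R2' = R2·R_L/(R2+R_L) = 0.9981 kΩ.
Voltage divider with the loaded lower leg: V_out = 6.19 × 0.9981/(50.7 + 0.9981) = 6.19 × 0.01931 = 0.1195 V.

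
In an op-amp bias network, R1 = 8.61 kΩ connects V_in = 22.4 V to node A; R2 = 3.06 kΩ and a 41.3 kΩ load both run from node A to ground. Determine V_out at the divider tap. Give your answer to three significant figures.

First combine the lower leg with the load: R2 ‖ R_L = 2.849 kΩ.
Then V_out = V_in · R2'/(R1 + R2') = 22.4 × 2.849/11.46 = 5.569 V.
(Unloaded it would be 5.87 V; the load pulls it down.)

V_out ≈ 5.57 V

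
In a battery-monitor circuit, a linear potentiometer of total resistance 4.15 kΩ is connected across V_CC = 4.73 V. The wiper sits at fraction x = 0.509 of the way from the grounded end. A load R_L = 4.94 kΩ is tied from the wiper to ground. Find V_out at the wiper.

V_out ≈ 1.99 V

Split the track: R_lower = x·R_p = 2.112 kΩ, R_upper = (1−x)·R_p = 2.038 kΩ.
(x·R_p) ‖ R_L = 1.480 kΩ.
Then V_out = V_CC · 1.480/(2.038 + 1.480) = 1.990 V.
(Unloaded: V_out = x·V_CC = 2.41 V.)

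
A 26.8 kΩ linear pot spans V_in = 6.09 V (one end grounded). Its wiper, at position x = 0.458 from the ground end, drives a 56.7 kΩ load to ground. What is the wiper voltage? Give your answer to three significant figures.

The pot divides into 14.53 kΩ above the wiper and 12.27 kΩ below.
R_L loads the lower segment: effective lower R = 10.09 kΩ.
Then V_out = V_in · 10.09/(14.53 + 10.09) = 2.496 V.

V_out ≈ 2.50 V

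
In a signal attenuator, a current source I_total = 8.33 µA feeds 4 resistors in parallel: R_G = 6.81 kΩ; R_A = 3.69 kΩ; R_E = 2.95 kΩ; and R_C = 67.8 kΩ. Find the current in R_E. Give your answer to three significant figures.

I ≈ 3.66 µA

ΣG = 1/6.81 + 1/3.69 + 1/2.95 + 1/67.8 = 0.7716.
By the current-divider rule, I = I_total · G_k/ΣG = 8.33 × 0.4393 = 3.660 µA.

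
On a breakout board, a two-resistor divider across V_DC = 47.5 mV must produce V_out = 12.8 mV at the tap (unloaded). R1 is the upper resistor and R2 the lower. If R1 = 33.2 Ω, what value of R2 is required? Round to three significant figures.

R2 ≈ 12.2 Ω

Required fraction k = V_out/V_DC = 0.2695.
R2 = R1 · 0.2695/(1 − 0.2695) = 12.25 Ω.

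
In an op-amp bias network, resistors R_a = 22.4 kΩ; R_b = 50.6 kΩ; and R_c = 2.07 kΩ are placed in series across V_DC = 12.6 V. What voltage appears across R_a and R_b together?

V ≈ 12.3 V

ΣR = 22.4 + 50.6 + 2.07 = 75.07 kΩ.
R_{R_a..R_b} = 22.4 + 50.6 = 73.00 kΩ.
By the voltage-divider rule, V = 12.6 × 73.00/75.07 = 12.25 V.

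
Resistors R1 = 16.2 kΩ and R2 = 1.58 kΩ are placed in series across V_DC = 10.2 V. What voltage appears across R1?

V ≈ 9.29 V

Total series resistance ΣR = 16.2 + 1.58 = 17.78 kΩ.
Voltage divider: V = V_DC · (16.20 / 17.78) = 10.2 × 0.9111 = 9.294 V.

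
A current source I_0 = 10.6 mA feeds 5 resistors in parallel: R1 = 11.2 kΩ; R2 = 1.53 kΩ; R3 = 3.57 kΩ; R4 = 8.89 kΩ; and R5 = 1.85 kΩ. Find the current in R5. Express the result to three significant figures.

I ≈ 3.42 mA

Total conductance ΣG = 1/11.2 + 1/1.53 + 1/3.57 + 1/8.89 + 1/1.85 = 1.676 (units of 1/kΩ).
By the current-divider rule, I = I_0 · G_k/ΣG = 10.6 × 0.3225 = 3.419 mA.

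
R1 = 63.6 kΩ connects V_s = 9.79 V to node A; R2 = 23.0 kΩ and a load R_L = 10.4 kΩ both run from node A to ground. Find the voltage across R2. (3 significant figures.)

R2 ‖ R_L = (23.0 × 10.4)/(23.0 + 10.4) = 7.162 kΩ.
Now apply the divider: V_out = 9.79 × 0.1012 = 0.9908 V.

V_out ≈ 0.991 V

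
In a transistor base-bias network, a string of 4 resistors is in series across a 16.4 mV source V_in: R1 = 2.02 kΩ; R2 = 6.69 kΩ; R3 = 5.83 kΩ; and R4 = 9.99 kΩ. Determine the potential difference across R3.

V ≈ 3.90 mV

Total series resistance ΣR = 2.02 + 6.69 + 5.83 + 9.99 = 24.53 kΩ.
By the voltage-divider rule, V = 16.4 × 5.830/24.53 = 3.898 mV.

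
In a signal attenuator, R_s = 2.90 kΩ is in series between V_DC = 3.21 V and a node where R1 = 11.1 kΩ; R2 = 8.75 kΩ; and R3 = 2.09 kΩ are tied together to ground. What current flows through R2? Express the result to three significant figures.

I ≈ 0.123 mA

Combine the parallel branches: R_p = (1/11.1 + 1/8.75 + 1/2.09)⁻¹ = 1.464 kΩ.
V_A by voltage divider: V_A = 3.21 × 1.464/(2.90 + 1.464) = 1.077 V.
Branch current I = V_A/R2 = 1.077/8.75 = 0.1231 mA.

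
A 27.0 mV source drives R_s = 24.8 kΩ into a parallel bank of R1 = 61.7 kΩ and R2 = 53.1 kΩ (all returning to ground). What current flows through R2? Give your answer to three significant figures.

Parallel bank: R_p = 1/(1/61.7 + 1/53.1) = 28.54 kΩ.
V_A = 27.0 × 28.54/53.34 = 14.45 mV.
I(R2) = V_A / R2 = 14.45/53.1 = 0.2721 µA.

I ≈ 0.272 µA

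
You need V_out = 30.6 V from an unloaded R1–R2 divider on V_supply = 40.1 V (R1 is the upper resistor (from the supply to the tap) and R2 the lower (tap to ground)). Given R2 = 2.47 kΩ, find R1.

R1 ≈ 0.767 kΩ

The divider ratio is R2/(R1+R2) = 30.6/40.1 = 0.7631.
Rearranging, R1 = R2·(1−k)/k = 2.47 × 0.3105 = 0.7668 kΩ.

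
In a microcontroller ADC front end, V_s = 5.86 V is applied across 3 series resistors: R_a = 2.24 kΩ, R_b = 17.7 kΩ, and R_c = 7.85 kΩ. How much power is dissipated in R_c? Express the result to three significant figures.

Series current I = V_s/ΣR = 5.86/27.79 = 0.2109 mA.
P(R_c) = I²·R_c = (0.2109)² × 7.85 = 0.3491 mW.

P ≈ 0.349 mW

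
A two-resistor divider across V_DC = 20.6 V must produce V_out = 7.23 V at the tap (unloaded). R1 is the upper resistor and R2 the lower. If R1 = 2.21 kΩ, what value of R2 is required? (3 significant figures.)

R2 ≈ 1.20 kΩ

Required fraction k = V_out/V_DC = 0.3510.
So R2 = R1 · V_out/(V_DC − V_out) = 2.21 × 7.23/(20.6 − 7.23) = 2.21 × 0.5408 = 1.195 kΩ.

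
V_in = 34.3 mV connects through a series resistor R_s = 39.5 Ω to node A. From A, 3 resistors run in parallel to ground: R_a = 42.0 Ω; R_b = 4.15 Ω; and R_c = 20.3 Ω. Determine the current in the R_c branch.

I ≈ 0.126 mA

Parallel bank: R_p = 1/(1/42.0 + 1/4.15 + 1/20.3) = 3.184 Ω.
V_A by voltage divider: V_A = 34.3 × 3.184/(39.5 + 3.184) = 2.559 mV.
I(R_c) = V_A / R_c = 2.559/20.3 = 0.1261 mA.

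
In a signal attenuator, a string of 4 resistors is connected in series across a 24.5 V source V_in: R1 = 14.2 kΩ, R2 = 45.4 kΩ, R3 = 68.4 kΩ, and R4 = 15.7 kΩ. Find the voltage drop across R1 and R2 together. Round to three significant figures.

V ≈ 10.2 V

Total series resistance ΣR = 14.2 + 45.4 + 68.4 + 15.7 = 143.7 kΩ.
R_{R1..R2} = 14.2 + 45.4 = 59.60 kΩ.
By the voltage-divider rule, V = 24.5 × 59.60/143.7 = 10.16 V.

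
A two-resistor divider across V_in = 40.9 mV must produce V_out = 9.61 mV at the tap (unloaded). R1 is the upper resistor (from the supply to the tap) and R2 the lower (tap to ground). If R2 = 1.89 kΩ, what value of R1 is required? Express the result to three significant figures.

Required fraction k = V_out/V_in = 0.2350.
R1 = R2·(1/k − 1) = 1.89 × 3.256 = 6.154 kΩ.

R1 ≈ 6.15 kΩ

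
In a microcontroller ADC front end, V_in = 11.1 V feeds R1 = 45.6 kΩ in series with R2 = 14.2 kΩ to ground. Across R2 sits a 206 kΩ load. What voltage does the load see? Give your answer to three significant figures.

First combine the lower leg with the load: R2 ‖ R_L = 13.28 kΩ.
Then V_out = V_in · R2'/(R1 + R2') = 11.1 × 13.28/58.88 = 2.504 V.
(Unloaded it would be 2.64 V; the load pulls it down.)

V_out ≈ 2.50 V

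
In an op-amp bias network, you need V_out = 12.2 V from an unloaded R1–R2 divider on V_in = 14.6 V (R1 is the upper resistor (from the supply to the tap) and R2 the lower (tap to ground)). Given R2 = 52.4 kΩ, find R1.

R1 ≈ 10.3 kΩ

The divider ratio is R2/(R1+R2) = 12.2/14.6 = 0.8356.
R1 = R2·(1/k − 1) = 52.4 × 0.1967 = 10.31 kΩ.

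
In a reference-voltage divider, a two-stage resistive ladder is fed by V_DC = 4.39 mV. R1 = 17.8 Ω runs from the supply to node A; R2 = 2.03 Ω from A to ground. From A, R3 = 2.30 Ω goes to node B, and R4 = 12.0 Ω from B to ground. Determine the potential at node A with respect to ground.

V_A ≈ 0.399 mV

Node A sees R2 in parallel with the series input of stage 2, R3 + R4 = 14.30 Ω.
Effective lower resistance at A: R2 ‖ 14.30 = 1.778 Ω.
So V_A = 4.39 × 0.09080 = 0.3986 mV.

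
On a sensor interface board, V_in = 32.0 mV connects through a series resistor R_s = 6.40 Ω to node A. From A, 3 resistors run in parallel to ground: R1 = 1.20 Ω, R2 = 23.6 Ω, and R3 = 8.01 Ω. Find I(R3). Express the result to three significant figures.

I ≈ 0.540 mA

Equivalent of the parallel group: R_p = 0.9995 Ω.
Node voltage V_A = V_in · R_p/(R_s + R_p) = 32.0 × 0.1351 = 4.322 mV.
I(R3) = V_A / R3 = 4.322/8.01 = 0.5396 mA.
(Equivalently: I_total = 4.325 mA, then current-divider fraction G_k/ΣG = 0.1248.)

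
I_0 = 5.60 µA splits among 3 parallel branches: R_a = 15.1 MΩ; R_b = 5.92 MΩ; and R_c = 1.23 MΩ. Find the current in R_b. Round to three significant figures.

Conductances: ΣG = 1/15.1 + 1/5.92 + 1/1.23 = 1.048 (1/MΩ).
R_b takes the fraction G_k/ΣG = 0.1689/1.048 = 0.1612, so I = 5.60 × 0.1612 = 0.9025 µA.

I ≈ 0.902 µA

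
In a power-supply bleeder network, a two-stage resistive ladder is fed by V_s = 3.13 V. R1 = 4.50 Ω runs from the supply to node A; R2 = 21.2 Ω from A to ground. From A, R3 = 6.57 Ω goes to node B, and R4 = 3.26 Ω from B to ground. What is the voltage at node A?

V_A ≈ 1.87 V

Node A sees R2 in parallel with the series input of stage 2, R3 + R4 = 9.830 Ω.
R2 ‖ (R3+R4) = 6.716 Ω.
V_A = 3.13 × 6.716/(4.50 + 6.716) = 1.874 V.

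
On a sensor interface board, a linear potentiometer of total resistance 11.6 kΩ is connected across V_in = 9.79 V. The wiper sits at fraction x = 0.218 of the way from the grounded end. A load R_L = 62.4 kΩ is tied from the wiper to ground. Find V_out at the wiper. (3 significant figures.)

V_out ≈ 2.07 V

Lower segment x·R_p = 2.529 kΩ; upper segment (1−x)·R_p = 9.071 kΩ.
(x·R_p) ‖ R_L = 2.430 kΩ.
Then V_out = V_in · 2.430/(9.071 + 2.430) = 2.069 V.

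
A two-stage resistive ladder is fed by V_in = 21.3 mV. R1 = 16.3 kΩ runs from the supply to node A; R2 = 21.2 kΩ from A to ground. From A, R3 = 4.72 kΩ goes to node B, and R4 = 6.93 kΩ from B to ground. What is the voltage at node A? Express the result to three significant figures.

V_A ≈ 6.72 mV

Looking into the second stage from A: R3 + R4 = 11.65 kΩ appears in parallel with R2.
R2 ‖ (R3+R4) = 7.518 kΩ.
V_A = 21.3 × 7.518/(16.3 + 7.518) = 6.723 mV.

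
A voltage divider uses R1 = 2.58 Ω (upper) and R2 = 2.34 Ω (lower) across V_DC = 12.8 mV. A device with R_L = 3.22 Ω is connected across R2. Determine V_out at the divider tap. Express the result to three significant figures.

V_out ≈ 4.41 mV

R2 ‖ R_L = (2.34 × 3.22)/(2.34 + 3.22) = 1.355 Ω.
Voltage divider with the loaded lower leg: V_out = 12.8 × 1.355/(2.58 + 1.355) = 12.8 × 0.3444 = 4.408 mV.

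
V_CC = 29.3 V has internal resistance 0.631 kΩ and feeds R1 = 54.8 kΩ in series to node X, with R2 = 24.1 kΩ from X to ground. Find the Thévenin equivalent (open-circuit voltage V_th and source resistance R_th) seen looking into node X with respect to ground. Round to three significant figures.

R1' = 0.631 + 54.8 = 55.43 kΩ (source resistance + R1).
With X open, the divider is unloaded: V_th = 29.3 × 24.1/79.53 = 8.879 V.
With V_CC suppressed (replaced by a short), R_th = R1' ‖ R2 = (55.43 × 24.1)/(55.43 + 24.1) = 16.80 kΩ.

V_th ≈ 8.88 V, R_th ≈ 16.8 kΩ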